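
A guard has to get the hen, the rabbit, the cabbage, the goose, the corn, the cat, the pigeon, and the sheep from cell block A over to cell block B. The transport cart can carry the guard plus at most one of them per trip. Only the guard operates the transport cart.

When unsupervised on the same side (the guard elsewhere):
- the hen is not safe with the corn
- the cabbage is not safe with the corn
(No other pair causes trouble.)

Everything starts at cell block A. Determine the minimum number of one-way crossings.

Counting alone: the guard can take at most 1 across per trip to cell block B, so moving all 8 needs at least 8 loaded trips out, with a return between consecutive ones — at least 15 crossings.
The safety rule pushes this higher. Following every safe sequence of crossings, the most of the 8 that can be at cell block B as the transport cart arrives there on crossing 15 is 7 — never all 8.
So no plan with fewer than 17 crossings exists, and this one achieves 17:
1. Guard goes to cell block B with the corn.
2. Guard goes back to cell block A alone.
3. Guard goes to cell block B with the hen.
4. Guard goes back to cell block A with the corn.
5. Guard goes to cell block B with the cabbage.
6. Guard goes back to cell block A alone.
7. Guard goes to cell block B with the rabbit.
8. Guard goes back to cell block A alone.
9. Guard goes to cell block B with the goose.
10. Guard goes back to cell block A alone.
11. Guard goes to cell block B with the cat.
12. Guard goes back to cell block A alone.
13. Guard goes to cell block B with the pigeon.
14. Guard goes back to cell block A alone.
15. Guard goes to cell block B with the sheep.
16. Guard goes back to cell block A alone.
17. Guard goes to cell block B with the corn.

17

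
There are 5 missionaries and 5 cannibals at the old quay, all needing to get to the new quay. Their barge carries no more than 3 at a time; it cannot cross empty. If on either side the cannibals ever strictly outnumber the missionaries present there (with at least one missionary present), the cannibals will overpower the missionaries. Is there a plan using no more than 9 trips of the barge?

Counting alone: each trip to the new quay takes at most 3 across and each return brings at least 1 back, so after t trips out (and t−1 returns) at most 3t − (t−1) of the 10 are across; that first reaches 10 at t = 5, so at least 9 crossings are needed.
The safety rule pushes this higher. Following every safe sequence of crossings, the most of the 10 that can be at the new quay as the barge arrives there on crossing 9 is 9 — never all 10.
So the move cannot be finished within 9 crossings. (The shortest complete plan takes 11:)
1. 2 cannibals → the new quay.  (the old quay: 5M 3C; the new quay: 0M 2C)
2. 1 cannibal ← the old quay.  (the old quay: 5M 4C; the new quay: 0M 1C)
3. 3 cannibals → the new quay.  (the old quay: 5M 1C; the new quay: 0M 4C)
4. 1 cannibal ← the old quay.  (the old quay: 5M 2C; the new quay: 0M 3C)
5. 3 missionaries → the new quay.  (the old quay: 2M 2C; the new quay: 3M 3C)
6. 1 missionary and 1 cannibal ← the old quay.  (the old quay: 3M 3C; the new quay: 2M 2C)
7. 3 missionaries → the new quay.  (the old quay: 0M 3C; the new quay: 5M 2C)
8. 1 cannibal ← the old quay.  (the old quay: 0M 4C; the new quay: 5M 1C)
9. 2 cannibals → the new quay.  (the old quay: 0M 2C; the new quay: 5M 3C)
10. 1 cannibal ← the old quay.  (the old quay: 0M 3C; the new quay: 5M 2C)
11. 3 cannibals → the new quay.  (the old quay: 0M 0C; the new quay: 5M 5C)

No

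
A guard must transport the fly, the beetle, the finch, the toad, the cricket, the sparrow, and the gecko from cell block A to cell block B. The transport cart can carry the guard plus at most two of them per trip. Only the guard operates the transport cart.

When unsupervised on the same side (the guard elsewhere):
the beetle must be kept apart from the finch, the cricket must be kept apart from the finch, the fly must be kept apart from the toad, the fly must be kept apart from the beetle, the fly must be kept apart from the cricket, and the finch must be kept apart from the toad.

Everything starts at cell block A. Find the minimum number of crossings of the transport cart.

Counting alone: the guard can take at most 2 across per trip to cell block B, so moving all 7 needs at least 4 loaded trips out, with a return between consecutive ones — at least 7 crossings.
The safety rule pushes this higher. Following every safe sequence of crossings, the most of the 7 that can be at cell block B as the transport cart arrives there on crossing 7 is 6 — never all 7.
So no plan with fewer than 9 crossings exists, and this one achieves 9:
1. Guard goes to cell block B with the finch and the fly.  [cell block A: the beetle, the cricket, the gecko, the sparrow, the toad | cell block B: the finch, the fly]
2. Guard goes back to cell block A alone.  [cell block A: the beetle, the cricket, the gecko, the sparrow, the toad | cell block B: the finch, the fly]
3. Guard goes to cell block B with the beetle.  [cell block A: the cricket, the gecko, the sparrow, the toad | cell block B: the beetle, the finch, the fly]
4. Guard goes back to cell block A with the finch and the fly.  [cell block A: the cricket, the finch, the fly, the gecko, the sparrow, the toad | cell block B: the beetle]
5. Guard goes to cell block B with the cricket and the toad.  [cell block A: the finch, the fly, the gecko, the sparrow | cell block B: the beetle, the cricket, the toad]
6. Guard goes back to cell block A alone.  [cell block A: the finch, the fly, the gecko, the sparrow | cell block B: the beetle, the cricket, the toad]
7. Guard goes to cell block B with the gecko and the sparrow.  [cell block A: the finch, the fly | cell block B: the beetle, the cricket, the gecko, the sparrow, the toad]
8. Guard goes back to cell block A alone.  [cell block A: the finch, the fly | cell block B: the beetle, the cricket, the gecko, the sparrow, the toad]
9. Guard goes to cell block B with the finch and the fly.  [cell block A: — | cell block B: the beetle, the cricket, the finch, the fly, the gecko, the sparrow, the toad]

9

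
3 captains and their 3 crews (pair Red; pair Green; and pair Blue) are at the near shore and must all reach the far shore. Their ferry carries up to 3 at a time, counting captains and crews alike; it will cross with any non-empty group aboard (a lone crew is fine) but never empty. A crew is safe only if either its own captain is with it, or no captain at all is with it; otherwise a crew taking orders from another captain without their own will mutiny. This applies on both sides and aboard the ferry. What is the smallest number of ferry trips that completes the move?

Counting alone: each trip to the far shore takes at most 3 across and each return brings at least 1 back, so after t trips out (and t−1 returns) at most 3t − (t−1) of the 6 are across; that first reaches 6 at t = 3, so at least 5 crossings are needed.
The plan below uses exactly 5 crossings, so it is optimal:
1. captain Red and crew Red cross → the far shore.
2. captain Red crosses ← the near shore.
3. captain Blue, captain Green, and captain Red cross → the far shore.
4. crew Red crosses ← the near shore.
5. crew Blue, crew Green, and crew Red cross → the far shore.

5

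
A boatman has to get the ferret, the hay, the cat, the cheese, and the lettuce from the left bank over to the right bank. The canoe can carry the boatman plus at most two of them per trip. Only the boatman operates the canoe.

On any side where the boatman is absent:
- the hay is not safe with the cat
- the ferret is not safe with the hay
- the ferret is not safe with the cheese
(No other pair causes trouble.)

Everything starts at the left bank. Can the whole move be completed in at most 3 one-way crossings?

Counting alone: the boatman can take at most 2 across per trip to the right bank, so moving all 5 needs at least 3 loaded trips out, with a return between consecutive ones — at least 5 crossings.
Since 3 < 5, 3 crossings cannot be enough. (The shortest complete plan in fact takes 5:)
1. Boatman goes to the right bank with the ferret and the hay.  [the left bank: the cat, the cheese, the lettuce | the right bank: the ferret, the hay]
2. Boatman goes back to the left bank with the ferret.  [the left bank: the cat, the cheese, the ferret, the lettuce | the right bank: the hay]
3. Boatman goes to the right bank with the cheese and the lettuce.  [the left bank: the cat, the ferret | the right bank: the cheese, the hay, the lettuce]
4. Boatman goes back to the left bank alone.  [the left bank: the cat, the ferret | the right bank: the cheese, the hay, the lettuce]
5. Boatman goes to the right bank with the cat and the ferret.  [the left bank: — | the right bank: the cat, the cheese, the ferret, the hay, the lettuce]

No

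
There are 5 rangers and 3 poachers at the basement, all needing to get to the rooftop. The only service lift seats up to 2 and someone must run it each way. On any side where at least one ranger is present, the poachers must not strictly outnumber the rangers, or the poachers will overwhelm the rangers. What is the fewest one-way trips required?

13

Counting alone: each trip to the rooftop takes at most 2 across and each return brings at least 1 back, so after t trips out (and t−1 returns) at most 2t − (t−1) of the 8 are across; that first reaches 8 at t = 7, so at least 13 crossings are needed.
The plan below uses exactly 13 crossings, so it is optimal:
1. 2 poachers → the rooftop.  (the basement: 5R 1P; the rooftop: 0R 2P)
2. 1 poacher ← the basement.  (the basement: 5R 2P; the rooftop: 0R 1P)
3. 2 poachers → the rooftop.  (the basement: 5R 0P; the rooftop: 0R 3P)
4. 1 poacher ← the basement.  (the basement: 5R 1P; the rooftop: 0R 2P)
5. 2 rangers → the rooftop.  (the basement: 3R 1P; the rooftop: 2R 2P)
6. 1 poacher ← the basement.  (the basement: 3R 2P; the rooftop: 2R 1P)
7. 1 ranger and 1 poacher → the rooftop.  (the basement: 2R 1P; the rooftop: 3R 2P)
8. 1 poacher ← the basement.  (the basement: 2R 2P; the rooftop: 3R 1P)
9. 2 poachers → the rooftop.  (the basement: 2R 0P; the rooftop: 3R 3P)
10. 1 poacher ← the basement.  (the basement: 2R 1P; the rooftop: 3R 2P)
11. 1 ranger and 1 poacher → the rooftop.  (the basement: 1R 0P; the rooftop: 4R 3P)
12. 1 poacher ← the basement.  (the basement: 1R 1P; the rooftop: 4R 2P)
13. 1 ranger and 1 poacher → the rooftop.  (the basement: 0R 0P; the rooftop: 5R 3P)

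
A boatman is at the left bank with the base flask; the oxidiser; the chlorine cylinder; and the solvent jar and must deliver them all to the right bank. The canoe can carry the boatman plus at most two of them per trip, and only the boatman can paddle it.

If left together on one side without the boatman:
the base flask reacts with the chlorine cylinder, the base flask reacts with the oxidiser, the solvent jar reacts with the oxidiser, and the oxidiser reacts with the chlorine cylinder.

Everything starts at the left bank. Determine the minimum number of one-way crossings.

Counting alone: the boatman can take at most 2 across per trip to the right bank, so moving all 4 needs at least 2 loaded trips out, with a return between consecutive ones — at least 3 crossings.
The safety rule pushes this higher. Following every safe sequence of crossings, the most of the 4 that can be at the right bank as the canoe arrives there on crossing 3 is 3 — never all 4.
So no plan with fewer than 5 crossings exists, and this one achieves 5:
1. Boatman goes to the right bank with the base flask and the oxidiser.
2. Boatman goes back to the left bank with the base flask.
3. Boatman goes to the right bank with the base flask and the solvent jar.
4. Boatman goes back to the left bank with the oxidiser.
5. Boatman goes to the right bank with the chlorine cylinder and the oxidiser.

5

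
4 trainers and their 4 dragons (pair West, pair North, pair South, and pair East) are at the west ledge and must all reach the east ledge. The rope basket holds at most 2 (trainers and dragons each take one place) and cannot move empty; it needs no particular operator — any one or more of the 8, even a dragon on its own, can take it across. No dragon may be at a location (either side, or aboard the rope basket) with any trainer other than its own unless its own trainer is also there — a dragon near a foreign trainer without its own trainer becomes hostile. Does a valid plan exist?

Following every safe sequence of crossings from the start, the most of the 8 that can be at the east ledge as the rope basket arrives there on crossings 1, 3, 5 is 2, 3, 4 respectively; the best ever achieved is 4 of 8.
From crossing 7 on, no configuration arises that was not already reachable earlier: only 44 distinct safe configurations (who is on which side, and where the rope basket is) can ever be reached, none of them has everyone across, and every continuation just revisits them. So no valid plan exists.

No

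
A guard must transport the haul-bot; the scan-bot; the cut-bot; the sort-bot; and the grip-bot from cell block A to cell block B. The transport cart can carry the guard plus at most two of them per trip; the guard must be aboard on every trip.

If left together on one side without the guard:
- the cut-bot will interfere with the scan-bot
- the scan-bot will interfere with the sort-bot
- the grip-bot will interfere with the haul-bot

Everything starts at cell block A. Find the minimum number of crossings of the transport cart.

5

Counting alone: the guard can take at most 2 across per trip to cell block B, so moving all 5 needs at least 3 loaded trips out, with a return between consecutive ones — at least 5 crossings.
The plan below uses exactly 5 crossings, so it is optimal:
1. Guard goes to cell block B with the haul-bot and the scan-bot.  [cell block A: the cut-bot, the grip-bot, the sort-bot | cell block B: the haul-bot, the scan-bot]
2. Guard goes back to cell block A alone.  [cell block A: the cut-bot, the grip-bot, the sort-bot | cell block B: the haul-bot, the scan-bot]
3. Guard goes to cell block B with the cut-bot and the sort-bot.  [cell block A: the grip-bot | cell block B: the cut-bot, the haul-bot, the scan-bot, the sort-bot]
4. Guard goes back to cell block A with the scan-bot.  [cell block A: the grip-bot, the scan-bot | cell block B: the cut-bot, the haul-bot, the sort-bot]
5. Guard goes to cell block B with the grip-bot and the scan-bot.  [cell block A: — | cell block B: the cut-bot, the grip-bot, the haul-bot, the scan-bot, the sort-bot]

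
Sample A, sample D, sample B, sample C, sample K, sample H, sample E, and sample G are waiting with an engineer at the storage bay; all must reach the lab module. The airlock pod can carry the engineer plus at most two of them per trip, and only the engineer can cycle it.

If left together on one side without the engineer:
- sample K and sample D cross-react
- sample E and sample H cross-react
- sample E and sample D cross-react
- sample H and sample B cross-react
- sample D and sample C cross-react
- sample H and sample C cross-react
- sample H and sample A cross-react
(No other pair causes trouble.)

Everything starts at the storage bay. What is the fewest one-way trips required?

9

Counting alone: the engineer can take at most 2 across per trip to the lab module, so moving all 8 needs at least 4 loaded trips out, with a return between consecutive ones — at least 7 crossings.
The safety rule pushes this higher. Following every safe sequence of crossings, the most of the 8 that can be at the lab module as the airlock pod arrives there on crossing 7 is 6 — never all 8.
So no plan with fewer than 9 crossings exists, and this one achieves 9:
1. Engineer goes to the lab module with sample D and sample H.  [the storage bay: sample A, sample B, sample C, sample E, sample G, sample K | the lab module: sample D, sample H]
2. Engineer goes back to the storage bay alone.  [the storage bay: sample A, sample B, sample C, sample E, sample G, sample K | the lab module: sample D, sample H]
3. Engineer goes to the lab module with sample A and sample B.  [the storage bay: sample C, sample E, sample G, sample K | the lab module: sample A, sample B, sample D, sample H]
4. Engineer goes back to the storage bay with sample H.  [the storage bay: sample C, sample E, sample G, sample H, sample K | the lab module: sample A, sample B, sample D]
5. Engineer goes to the lab module with sample C and sample E.  [the storage bay: sample G, sample H, sample K | the lab module: sample A, sample B, sample C, sample D, sample E]
6. Engineer goes back to the storage bay with sample D.  [the storage bay: sample D, sample G, sample H, sample K | the lab module: sample A, sample B, sample C, sample E]
7. Engineer goes to the lab module with sample G and sample K.  [the storage bay: sample D, sample H | the lab module: sample A, sample B, sample C, sample E, sample G, sample K]
8. Engineer goes back to the storage bay alone.  [the storage bay: sample D, sample H | the lab module: sample A, sample B, sample C, sample E, sample G, sample K]
9. Engineer goes to the lab module with sample D and sample H.  [the storage bay: — | the lab module: sample A, sample B, sample C, sample D, sample E, sample G, sample H, sample K]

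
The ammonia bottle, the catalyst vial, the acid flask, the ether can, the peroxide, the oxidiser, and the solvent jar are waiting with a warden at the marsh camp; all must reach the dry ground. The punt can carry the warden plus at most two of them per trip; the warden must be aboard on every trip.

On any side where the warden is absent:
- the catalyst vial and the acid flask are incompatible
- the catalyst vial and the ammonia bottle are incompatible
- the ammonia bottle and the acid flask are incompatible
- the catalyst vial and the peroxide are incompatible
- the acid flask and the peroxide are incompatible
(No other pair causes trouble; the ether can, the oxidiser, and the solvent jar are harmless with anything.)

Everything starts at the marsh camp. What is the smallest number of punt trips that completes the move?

Counting alone: the warden can take at most 2 across per trip to the dry ground, so moving all 7 needs at least 4 loaded trips out, with a return between consecutive ones — at least 7 crossings.
The safety rule pushes this higher. Following every safe sequence of crossings, the most of the 7 that can be at the dry ground as the punt arrives there on crossings 7, 9 is 5, 6 respectively — never all 7.
So no plan with fewer than 11 crossings exists, and this one achieves 11:
1. Warden goes to the dry ground with the acid flask and the catalyst vial.
2. Warden goes back to the marsh camp with the catalyst vial.
3. Warden goes to the dry ground with the ammonia bottle and the peroxide.
4. Warden goes back to the marsh camp with the acid flask.
5. Warden goes to the dry ground with the catalyst vial and the ether can.
6. Warden goes back to the marsh camp with the catalyst vial.
7. Warden goes to the dry ground with the catalyst vial and the oxidiser.
8. Warden goes back to the marsh camp with the catalyst vial.
9. Warden goes to the dry ground with the catalyst vial and the solvent jar.
10. Warden goes back to the marsh camp with the catalyst vial.
11. Warden goes to the dry ground with the acid flask and the catalyst vial.

11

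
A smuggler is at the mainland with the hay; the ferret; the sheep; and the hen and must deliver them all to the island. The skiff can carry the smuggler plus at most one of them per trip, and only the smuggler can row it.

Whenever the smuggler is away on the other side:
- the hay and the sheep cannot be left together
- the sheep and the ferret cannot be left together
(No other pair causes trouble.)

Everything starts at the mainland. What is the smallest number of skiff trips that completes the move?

9

Counting alone: the smuggler can take at most 1 across per trip to the island, so moving all 4 needs at least 4 loaded trips out, with a return between consecutive ones — at least 7 crossings.
The safety rule pushes this higher. Following every safe sequence of crossings, the most of the 4 that can be at the island as the skiff arrives there on crossing 7 is 3 — never all 4.
So no plan with fewer than 9 crossings exists, and this one achieves 9:
1. Smuggler goes to the island with the sheep.  [the mainland: the ferret, the hay, the hen | the island: the sheep]
2. Smuggler goes back to the mainland alone.  [the mainland: the ferret, the hay, the hen | the island: the sheep]
3. Smuggler goes to the island with the hay.  [the mainland: the ferret, the hen | the island: the hay, the sheep]
4. Smuggler goes back to the mainland with the sheep.  [the mainland: the ferret, the hen, the sheep | the island: the hay]
5. Smuggler goes to the island with the ferret.  [the mainland: the hen, the sheep | the island: the ferret, the hay]
6. Smuggler goes back to the mainland alone.  [the mainland: the hen, the sheep | the island: the ferret, the hay]
7. Smuggler goes to the island with the hen.  [the mainland: the sheep | the island: the ferret, the hay, the hen]
8. Smuggler goes back to the mainland alone.  [the mainland: the sheep | the island: the ferret, the hay, the hen]
9. Smuggler goes to the island with the sheep.  [the mainland: — | the island: the ferret, the hay, the hen, the sheep]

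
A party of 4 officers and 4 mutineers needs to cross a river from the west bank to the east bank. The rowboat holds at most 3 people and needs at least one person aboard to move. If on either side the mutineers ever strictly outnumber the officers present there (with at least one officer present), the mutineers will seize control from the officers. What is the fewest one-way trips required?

9

Counting alone: each trip to the east bank takes at most 3 across and each return brings at least 1 back, so after t trips out (and t−1 returns) at most 3t − (t−1) of the 8 are across; that first reaches 8 at t = 4, so at least 7 crossings are needed.
The safety rule pushes this higher. Following every safe sequence of crossings, the most of the 8 that can be at the east bank as the rowboat arrives there on crossing 7 is 7 — never all 8.
So no plan with fewer than 9 crossings exists, and this one achieves 9:
1. 2 mutineers → the east bank.  (the west bank: 4O 2M; the east bank: 0O 2M)
2. 1 mutineer ← the west bank.  (the west bank: 4O 3M; the east bank: 0O 1M)
3. 3 mutineers → the east bank.  (the west bank: 4O 0M; the east bank: 0O 4M)
4. 1 mutineer ← the west bank.  (the west bank: 4O 1M; the east bank: 0O 3M)
5. 3 officers → the east bank.  (the west bank: 1O 1M; the east bank: 3O 3M)
6. 1 officer and 1 mutineer ← the west bank.  (the west bank: 2O 2M; the east bank: 2O 2M)
7. 2 officers → the east bank.  (the west bank: 0O 2M; the east bank: 4O 2M)
8. 1 mutineer ← the west bank.  (the west bank: 0O 3M; the east bank: 4O 1M)
9. 3 mutineers → the east bank.  (the west bank: 0O 0M; the east bank: 4O 4M)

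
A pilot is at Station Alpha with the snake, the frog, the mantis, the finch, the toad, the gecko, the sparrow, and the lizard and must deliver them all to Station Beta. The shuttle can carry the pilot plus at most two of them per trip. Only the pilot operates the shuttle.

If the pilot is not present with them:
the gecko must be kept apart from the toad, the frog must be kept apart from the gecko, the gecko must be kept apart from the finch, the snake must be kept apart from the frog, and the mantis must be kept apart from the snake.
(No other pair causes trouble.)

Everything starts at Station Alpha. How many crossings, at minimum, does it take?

9

Counting alone: the pilot can take at most 2 across per trip to Station Beta, so moving all 8 needs at least 4 loaded trips out, with a return between consecutive ones — at least 7 crossings.
The safety rule pushes this higher. Following every safe sequence of crossings, the most of the 8 that can be at Station Beta as the shuttle arrives there on crossing 7 is 7 — never all 8.
So no plan with fewer than 9 crossings exists, and this one achieves 9:
1. Pilot goes to Station Beta with the gecko and the snake.
2. Pilot goes back to Station Alpha alone.
3. Pilot goes to Station Beta with the frog and the mantis.
4. Pilot goes back to Station Alpha with the gecko and the snake.
5. Pilot goes to Station Beta with the finch and the toad.
6. Pilot goes back to Station Alpha alone.
7. Pilot goes to Station Beta with the lizard and the sparrow.
8. Pilot goes back to Station Alpha alone.
9. Pilot goes to Station Beta with the gecko and the snake.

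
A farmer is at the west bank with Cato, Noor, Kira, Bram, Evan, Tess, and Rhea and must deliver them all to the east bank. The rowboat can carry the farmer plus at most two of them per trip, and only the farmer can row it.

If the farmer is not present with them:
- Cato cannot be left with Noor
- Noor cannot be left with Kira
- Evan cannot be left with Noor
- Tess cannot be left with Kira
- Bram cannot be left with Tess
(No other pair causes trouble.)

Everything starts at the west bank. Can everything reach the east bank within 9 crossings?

Yes — this plan uses 9 crossings (≤ 9):
1. Farmer goes to the east bank with Noor and Tess.  [the west bank: Bram, Cato, Evan, Kira, Rhea | the east bank: Noor, Tess]
2. Farmer goes back to the west bank alone.  [the west bank: Bram, Cato, Evan, Kira, Rhea | the east bank: Noor, Tess]
3. Farmer goes to the east bank with Cato.  [the west bank: Bram, Evan, Kira, Rhea | the east bank: Cato, Noor, Tess]
4. Farmer goes back to the west bank with Noor.  [the west bank: Bram, Evan, Kira, Noor, Rhea | the east bank: Cato, Tess]
5. Farmer goes to the east bank with Evan and Kira.  [the west bank: Bram, Noor, Rhea | the east bank: Cato, Evan, Kira, Tess]
6. Farmer goes back to the west bank with Tess.  [the west bank: Bram, Noor, Rhea, Tess | the east bank: Cato, Evan, Kira]
7. Farmer goes to the east bank with Bram and Rhea.  [the west bank: Noor, Tess | the east bank: Bram, Cato, Evan, Kira, Rhea]
8. Farmer goes back to the west bank alone.  [the west bank: Noor, Tess | the east bank: Bram, Cato, Evan, Kira, Rhea]
9. Farmer goes to the east bank with Noor and Tess.  [the west bank: — | the east bank: Bram, Cato, Evan, Kira, Noor, Rhea, Tess]

Yes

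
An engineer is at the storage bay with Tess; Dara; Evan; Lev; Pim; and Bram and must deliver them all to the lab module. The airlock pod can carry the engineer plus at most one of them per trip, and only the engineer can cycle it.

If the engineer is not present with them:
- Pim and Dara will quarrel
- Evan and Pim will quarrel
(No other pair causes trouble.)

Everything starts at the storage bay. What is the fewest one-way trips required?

13

Counting alone: the engineer can take at most 1 across per trip to the lab module, so moving all 6 needs at least 6 loaded trips out, with a return between consecutive ones — at least 11 crossings.
The safety rule pushes this higher. Following every safe sequence of crossings, the most of the 6 that can be at the lab module as the airlock pod arrives there on crossing 11 is 5 — never all 6.
So no plan with fewer than 13 crossings exists, and this one achieves 13:
1. Engineer goes to the lab module with Pim.
2. Engineer goes back to the storage bay alone.
3. Engineer goes to the lab module with Tess.
4. Engineer goes back to the storage bay alone.
5. Engineer goes to the lab module with Dara.
6. Engineer goes back to the storage bay with Pim.
7. Engineer goes to the lab module with Evan.
8. Engineer goes back to the storage bay alone.
9. Engineer goes to the lab module with Lev.
10. Engineer goes back to the storage bay alone.
11. Engineer goes to the lab module with Bram.
12. Engineer goes back to the storage bay alone.
13. Engineer goes to the lab module with Pim.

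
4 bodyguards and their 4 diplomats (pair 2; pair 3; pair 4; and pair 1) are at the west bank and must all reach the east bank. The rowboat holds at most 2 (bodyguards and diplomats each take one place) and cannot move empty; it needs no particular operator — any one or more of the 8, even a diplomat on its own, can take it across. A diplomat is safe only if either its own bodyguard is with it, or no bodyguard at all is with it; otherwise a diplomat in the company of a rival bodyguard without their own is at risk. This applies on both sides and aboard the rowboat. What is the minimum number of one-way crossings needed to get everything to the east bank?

Following every safe sequence of crossings from the start, the most of the 8 that can be at the east bank as the rowboat arrives there on crossings 1, 3, 5 is 2, 3, 4 respectively; the best ever achieved is 4 of 8.
From crossing 7 on, no configuration arises that was not already reachable earlier: only 44 distinct safe configurations (who is on which side, and where the rowboat is) can ever be reached, none of them has everyone across, and every continuation just revisits them. So no valid plan exists.

impossible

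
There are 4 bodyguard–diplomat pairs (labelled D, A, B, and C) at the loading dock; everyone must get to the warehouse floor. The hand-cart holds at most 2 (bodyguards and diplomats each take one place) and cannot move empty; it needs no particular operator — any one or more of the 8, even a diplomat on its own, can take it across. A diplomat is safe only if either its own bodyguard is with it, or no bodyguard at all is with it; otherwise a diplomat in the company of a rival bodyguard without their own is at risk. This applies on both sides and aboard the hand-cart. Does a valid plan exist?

No

Following every safe sequence of crossings from the start, the most of the 8 that can be at the warehouse floor as the hand-cart arrives there on crossings 1, 3, 5 is 2, 3, 4 respectively; the best ever achieved is 4 of 8.
From crossing 7 on, no configuration arises that was not already reachable earlier: only 44 distinct safe configurations (who is on which side, and where the hand-cart is) can ever be reached, none of them has everyone across, and every continuation just revisits them. So no valid plan exists.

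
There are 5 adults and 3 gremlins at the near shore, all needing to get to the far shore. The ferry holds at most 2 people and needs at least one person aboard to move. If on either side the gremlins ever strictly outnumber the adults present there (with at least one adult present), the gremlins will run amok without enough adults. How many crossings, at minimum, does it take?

Counting alone: each trip to the far shore takes at most 2 across and each return brings at least 1 back, so after t trips out (and t−1 returns) at most 2t − (t−1) of the 8 are across; that first reaches 8 at t = 7, so at least 13 crossings are needed.
The plan below uses exactly 13 crossings, so it is optimal:
1. 2 gremlins → the far shore.  (the near shore: 5A 1G; the far shore: 0A 2G)
2. 1 gremlin ← the near shore.  (the near shore: 5A 2G; the far shore: 0A 1G)
3. 2 gremlins → the far shore.  (the near shore: 5A 0G; the far shore: 0A 3G)
4. 1 gremlin ← the near shore.  (the near shore: 5A 1G; the far shore: 0A 2G)
5. 2 adults → the far shore.  (the near shore: 3A 1G; the far shore: 2A 2G)
6. 1 gremlin ← the near shore.  (the near shore: 3A 2G; the far shore: 2A 1G)
7. 1 adult and 1 gremlin → the far shore.  (the near shore: 2A 1G; the far shore: 3A 2G)
8. 1 gremlin ← the near shore.  (the near shore: 2A 2G; the far shore: 3A 1G)
9. 2 gremlins → the far shore.  (the near shore: 2A 0G; the far shore: 3A 3G)
10. 1 gremlin ← the near shore.  (the near shore: 2A 1G; the far shore: 3A 2G)
11. 1 adult and 1 gremlin → the far shore.  (the near shore: 1A 0G; the far shore: 4A 3G)
12. 1 gremlin ← the near shore.  (the near shore: 1A 1G; the far shore: 4A 2G)
13. 1 adult and 1 gremlin → the far shore.  (the near shore: 0A 0G; the far shore: 5A 3G)

13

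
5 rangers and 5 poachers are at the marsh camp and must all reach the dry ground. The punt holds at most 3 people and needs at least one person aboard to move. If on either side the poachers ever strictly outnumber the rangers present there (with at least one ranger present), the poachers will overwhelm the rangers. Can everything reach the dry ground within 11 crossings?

Yes

Yes — this plan uses 11 crossings (≤ 11):
1. 2 poachers → the dry ground.  (the marsh camp: 5R 3P; the dry ground: 0R 2P)
2. 1 poacher ← the marsh camp.  (the marsh camp: 5R 4P; the dry ground: 0R 1P)
3. 3 poachers → the dry ground.  (the marsh camp: 5R 1P; the dry ground: 0R 4P)
4. 1 poacher ← the marsh camp.  (the marsh camp: 5R 2P; the dry ground: 0R 3P)
5. 3 rangers → the dry ground.  (the marsh camp: 2R 2P; the dry ground: 3R 3P)
6. 1 ranger and 1 poacher ← the marsh camp.  (the marsh camp: 3R 3P; the dry ground: 2R 2P)
7. 3 rangers → the dry ground.  (the marsh camp: 0R 3P; the dry ground: 5R 2P)
8. 1 poacher ← the marsh camp.  (the marsh camp: 0R 4P; the dry ground: 5R 1P)
9. 2 poachers → the dry ground.  (the marsh camp: 0R 2P; the dry ground: 5R 3P)
10. 1 poacher ← the marsh camp.  (the marsh camp: 0R 3P; the dry ground: 5R 2P)
11. 3 poachers → the dry ground.  (the marsh camp: 0R 0P; the dry ground: 5R 5P)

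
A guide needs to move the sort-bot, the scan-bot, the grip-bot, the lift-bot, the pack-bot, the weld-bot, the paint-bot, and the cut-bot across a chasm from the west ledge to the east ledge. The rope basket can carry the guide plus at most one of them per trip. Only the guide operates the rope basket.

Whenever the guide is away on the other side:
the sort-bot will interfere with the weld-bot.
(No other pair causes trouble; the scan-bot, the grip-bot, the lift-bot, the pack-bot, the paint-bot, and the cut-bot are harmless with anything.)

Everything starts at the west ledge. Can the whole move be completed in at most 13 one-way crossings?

Counting alone: the guide can take at most 1 across per trip to the east ledge, so moving all 8 needs at least 8 loaded trips out, with a return between consecutive ones — at least 15 crossings.
Since 13 < 15, 13 crossings cannot be enough. (The shortest complete plan in fact takes 15:)
1. Guide goes to the east ledge with the sort-bot.  [the west ledge: the cut-bot, the grip-bot, the lift-bot, the pack-bot, the paint-bot, the scan-bot, the weld-bot | the east ledge: the sort-bot]
2. Guide goes back to the west ledge alone.  [the west ledge: the cut-bot, the grip-bot, the lift-bot, the pack-bot, the paint-bot, the scan-bot, the weld-bot | the east ledge: the sort-bot]
3. Guide goes to the east ledge with the scan-bot.  [the west ledge: the cut-bot, the grip-bot, the lift-bot, the pack-bot, the paint-bot, the weld-bot | the east ledge: the scan-bot, the sort-bot]
4. Guide goes back to the west ledge alone.  [the west ledge: the cut-bot, the grip-bot, the lift-bot, the pack-bot, the paint-bot, the weld-bot | the east ledge: the scan-bot, the sort-bot]
5. Guide goes to the east ledge with the grip-bot.  [the west ledge: the cut-bot, the lift-bot, the pack-bot, the paint-bot, the weld-bot | the east ledge: the grip-bot, the scan-bot, the sort-bot]
6. Guide goes back to the west ledge alone.  [the west ledge: the cut-bot, the lift-bot, the pack-bot, the paint-bot, the weld-bot | the east ledge: the grip-bot, the scan-bot, the sort-bot]
7. Guide goes to the east ledge with the lift-bot.  [the west ledge: the cut-bot, the pack-bot, the paint-bot, the weld-bot | the east ledge: the grip-bot, the lift-bot, the scan-bot, the sort-bot]
8. Guide goes back to the west ledge alone.  [the west ledge: the cut-bot, the pack-bot, the paint-bot, the weld-bot | the east ledge: the grip-bot, the lift-bot, the scan-bot, the sort-bot]
9. Guide goes to the east ledge with the pack-bot.  [the west ledge: the cut-bot, the paint-bot, the weld-bot | the east ledge: the grip-bot, the lift-bot, the pack-bot, the scan-bot, the sort-bot]
10. Guide goes back to the west ledge alone.  [the west ledge: the cut-bot, the paint-bot, the weld-bot | the east ledge: the grip-bot, the lift-bot, the pack-bot, the scan-bot, the sort-bot]
11. Guide goes to the east ledge with the paint-bot.  [the west ledge: the cut-bot, the weld-bot | the east ledge: the grip-bot, the lift-bot, the pack-bot, the paint-bot, the scan-bot, the sort-bot]
12. Guide goes back to the west ledge alone.  [the west ledge: the cut-bot, the weld-bot | the east ledge: the grip-bot, the lift-bot, the pack-bot, the paint-bot, the scan-bot, the sort-bot]
13. Guide goes to the east ledge with the cut-bot.  [the west ledge: the weld-bot | the east ledge: the cut-bot, the grip-bot, the lift-bot, the pack-bot, the paint-bot, the scan-bot, the sort-bot]
14. Guide goes back to the west ledge alone.  [the west ledge: the weld-bot | the east ledge: the cut-bot, the grip-bot, the lift-bot, the pack-bot, the paint-bot, the scan-bot, the sort-bot]
15. Guide goes to the east ledge with the weld-bot.  [the west ledge: — | the east ledge: the cut-bot, the grip-bot, the lift-bot, the pack-bot, the paint-bot, the scan-bot, the sort-bot, the weld-bot]

No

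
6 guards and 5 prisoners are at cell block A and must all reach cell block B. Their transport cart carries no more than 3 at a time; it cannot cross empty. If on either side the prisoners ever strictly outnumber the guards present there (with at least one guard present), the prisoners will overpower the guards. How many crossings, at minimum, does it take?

9

Counting alone: each trip to cell block B takes at most 3 across and each return brings at least 1 back, so after t trips out (and t−1 returns) at most 3t − (t−1) of the 11 are across; that first reaches 11 at t = 5, so at least 9 crossings are needed.
The plan below uses exactly 9 crossings, so it is optimal:
1. 3 prisoners → cell block B.  (cell block A: 6G 2P; cell block B: 0G 3P)
2. 1 prisoner ← cell block A.  (cell block A: 6G 3P; cell block B: 0G 2P)
3. 3 guards → cell block B.  (cell block A: 3G 3P; cell block B: 3G 2P)
4. 1 guard ← cell block A.  (cell block A: 4G 3P; cell block B: 2G 2P)
5. 2 guards and 1 prisoner → cell block B.  (cell block A: 2G 2P; cell block B: 4G 3P)
6. 1 guard ← cell block A.  (cell block A: 3G 2P; cell block B: 3G 3P)
7. 2 guards and 1 prisoner → cell block B.  (cell block A: 1G 1P; cell block B: 5G 4P)
8. 1 guard ← cell block A.  (cell block A: 2G 1P; cell block B: 4G 4P)
9. 2 guards and 1 prisoner → cell block B.  (cell block A: 0G 0P; cell block B: 6G 5P)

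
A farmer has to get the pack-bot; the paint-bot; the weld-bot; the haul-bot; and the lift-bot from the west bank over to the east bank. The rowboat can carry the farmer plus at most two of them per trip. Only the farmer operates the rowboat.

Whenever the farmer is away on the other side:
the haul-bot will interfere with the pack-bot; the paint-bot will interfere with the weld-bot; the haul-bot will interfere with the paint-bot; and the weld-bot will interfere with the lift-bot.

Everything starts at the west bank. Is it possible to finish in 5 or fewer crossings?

Counting alone: the farmer can take at most 2 across per trip to the east bank, so moving all 5 needs at least 3 loaded trips out, with a return between consecutive ones — at least 5 crossings.
The safety rule pushes this higher. Following every safe sequence of crossings, the most of the 5 that can be at the east bank as the rowboat arrives there on crossing 5 is 4 — never all 5.
So the move cannot be finished within 5 crossings. (The shortest complete plan takes 7:)
1. Farmer goes to the east bank with the haul-bot and the weld-bot.  [the west bank: the lift-bot, the pack-bot, the paint-bot | the east bank: the haul-bot, the weld-bot]
2. Farmer goes back to the west bank alone.  [the west bank: the lift-bot, the pack-bot, the paint-bot | the east bank: the haul-bot, the weld-bot]
3. Farmer goes to the east bank with the pack-bot.  [the west bank: the lift-bot, the paint-bot | the east bank: the haul-bot, the pack-bot, the weld-bot]
4. Farmer goes back to the west bank with the haul-bot.  [the west bank: the haul-bot, the lift-bot, the paint-bot | the east bank: the pack-bot, the weld-bot]
5. Farmer goes to the east bank with the lift-bot and the paint-bot.  [the west bank: the haul-bot | the east bank: the lift-bot, the pack-bot, the paint-bot, the weld-bot]
6. Farmer goes back to the west bank with the weld-bot.  [the west bank: the haul-bot, the weld-bot | the east bank: the lift-bot, the pack-bot, the paint-bot]
7. Farmer goes to the east bank with the haul-bot and the weld-bot.  [the west bank: — | the east bank: the haul-bot, the lift-bot, the pack-bot, the paint-bot, the weld-bot]

No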